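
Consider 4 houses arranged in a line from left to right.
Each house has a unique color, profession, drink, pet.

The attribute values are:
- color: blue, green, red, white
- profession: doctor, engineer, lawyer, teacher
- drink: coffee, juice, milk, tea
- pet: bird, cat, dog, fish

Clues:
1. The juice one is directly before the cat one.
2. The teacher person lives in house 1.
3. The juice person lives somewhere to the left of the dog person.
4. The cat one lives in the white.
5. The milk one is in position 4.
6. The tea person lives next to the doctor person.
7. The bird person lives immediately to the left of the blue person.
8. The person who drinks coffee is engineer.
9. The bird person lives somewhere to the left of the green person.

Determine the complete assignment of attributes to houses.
Solution:

House | Color | Profession | Drink | Pet
----------------------------------------
  1   | red | teacher | tea | bird
  2   | blue | doctor | juice | fish
  3   | white | engineer | coffee | cat
  4   | green | lawyer | milk | dog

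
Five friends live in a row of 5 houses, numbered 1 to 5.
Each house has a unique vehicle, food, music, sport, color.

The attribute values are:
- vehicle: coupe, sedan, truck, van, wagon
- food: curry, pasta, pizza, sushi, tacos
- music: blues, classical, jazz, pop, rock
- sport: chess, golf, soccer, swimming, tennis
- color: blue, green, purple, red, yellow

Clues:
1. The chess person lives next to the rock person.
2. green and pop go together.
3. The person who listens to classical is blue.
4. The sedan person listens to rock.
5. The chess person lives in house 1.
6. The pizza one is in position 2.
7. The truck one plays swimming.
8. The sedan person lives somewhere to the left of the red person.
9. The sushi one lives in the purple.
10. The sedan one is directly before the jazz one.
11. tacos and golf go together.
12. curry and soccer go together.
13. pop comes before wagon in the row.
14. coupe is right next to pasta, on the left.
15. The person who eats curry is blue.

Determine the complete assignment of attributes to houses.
Solution:

House | Vehicle | Food | Music | Sport | Color
----------------------------------------------
  1   | van | sushi | blues | chess | purple
  2   | sedan | pizza | rock | tennis | yellow
  3   | coupe | tacos | jazz | golf | red
  4   | truck | pasta | pop | swimming | green
  5   | wagon | curry | classical | soccer | blue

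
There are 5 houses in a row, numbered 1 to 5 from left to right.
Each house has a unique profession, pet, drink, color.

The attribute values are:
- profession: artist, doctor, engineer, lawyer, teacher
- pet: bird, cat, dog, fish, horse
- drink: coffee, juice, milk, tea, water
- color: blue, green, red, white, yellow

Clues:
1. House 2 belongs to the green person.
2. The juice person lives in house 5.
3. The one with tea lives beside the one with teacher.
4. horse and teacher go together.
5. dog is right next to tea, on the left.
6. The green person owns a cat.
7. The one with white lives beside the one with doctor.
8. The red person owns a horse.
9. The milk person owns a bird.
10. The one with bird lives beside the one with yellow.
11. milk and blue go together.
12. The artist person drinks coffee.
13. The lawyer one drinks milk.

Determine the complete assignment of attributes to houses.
Solution:

House | Profession | Pet | Drink | Color
----------------------------------------
  1   | artist | dog | coffee | white
  2   | doctor | cat | tea | green
  3   | teacher | horse | water | red
  4   | lawyer | bird | milk | blue
  5   | engineer | fish | juice | yellow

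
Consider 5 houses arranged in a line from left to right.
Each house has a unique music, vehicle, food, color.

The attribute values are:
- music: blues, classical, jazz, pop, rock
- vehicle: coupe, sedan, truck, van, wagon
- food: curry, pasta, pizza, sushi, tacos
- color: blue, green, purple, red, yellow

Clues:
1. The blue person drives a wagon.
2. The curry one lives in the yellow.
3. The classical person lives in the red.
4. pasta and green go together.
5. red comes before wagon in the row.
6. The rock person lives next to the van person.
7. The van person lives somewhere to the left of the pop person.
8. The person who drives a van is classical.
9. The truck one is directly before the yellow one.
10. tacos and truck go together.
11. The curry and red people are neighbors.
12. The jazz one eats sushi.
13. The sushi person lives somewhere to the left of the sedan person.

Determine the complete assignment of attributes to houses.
Solution:

House | Music | Vehicle | Food | Color
--------------------------------------
  1   | blues | truck | tacos | purple
  2   | rock | coupe | curry | yellow
  3   | classical | van | pizza | red
  4   | jazz | wagon | sushi | blue
  5   | pop | sedan | pasta | green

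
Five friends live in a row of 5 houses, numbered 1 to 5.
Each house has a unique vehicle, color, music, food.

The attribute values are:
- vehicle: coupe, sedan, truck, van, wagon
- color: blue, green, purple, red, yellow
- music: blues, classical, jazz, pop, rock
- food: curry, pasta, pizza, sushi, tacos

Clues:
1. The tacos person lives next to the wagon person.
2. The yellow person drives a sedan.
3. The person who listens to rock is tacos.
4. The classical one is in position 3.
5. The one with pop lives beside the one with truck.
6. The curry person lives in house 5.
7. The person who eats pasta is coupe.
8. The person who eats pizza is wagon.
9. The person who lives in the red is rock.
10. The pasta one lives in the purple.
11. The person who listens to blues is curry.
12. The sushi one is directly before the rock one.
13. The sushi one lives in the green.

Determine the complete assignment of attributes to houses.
Solution:

House | Vehicle | Color | Music | Food
--------------------------------------
  1   | van | green | pop | sushi
  2   | truck | red | rock | tacos
  3   | wagon | blue | classical | pizza
  4   | coupe | purple | jazz | pasta
  5   | sedan | yellow | blues | curry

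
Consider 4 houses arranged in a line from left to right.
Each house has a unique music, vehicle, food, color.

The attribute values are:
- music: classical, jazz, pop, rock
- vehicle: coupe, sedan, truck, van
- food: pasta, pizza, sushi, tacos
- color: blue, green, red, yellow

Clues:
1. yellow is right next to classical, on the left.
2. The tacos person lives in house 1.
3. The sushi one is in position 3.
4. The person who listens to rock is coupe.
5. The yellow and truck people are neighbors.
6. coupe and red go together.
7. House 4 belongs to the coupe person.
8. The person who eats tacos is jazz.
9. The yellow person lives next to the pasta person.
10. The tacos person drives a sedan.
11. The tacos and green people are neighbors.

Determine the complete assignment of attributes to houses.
Solution:

House | Music | Vehicle | Food | Color
--------------------------------------
  1   | jazz | sedan | tacos | yellow
  2   | classical | truck | pasta | green
  3   | pop | van | sushi | blue
  4   | rock | coupe | pizza | red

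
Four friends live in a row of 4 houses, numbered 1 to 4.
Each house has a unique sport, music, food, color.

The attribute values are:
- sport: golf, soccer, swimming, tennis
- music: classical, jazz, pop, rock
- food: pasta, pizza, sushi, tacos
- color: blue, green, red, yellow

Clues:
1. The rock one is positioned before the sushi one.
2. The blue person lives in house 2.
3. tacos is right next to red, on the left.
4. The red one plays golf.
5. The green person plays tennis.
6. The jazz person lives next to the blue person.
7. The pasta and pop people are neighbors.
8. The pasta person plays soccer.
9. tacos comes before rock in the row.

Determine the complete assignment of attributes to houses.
Solution:

House | Sport | Music | Food | Color
------------------------------------
  1   | soccer | jazz | pasta | yellow
  2   | swimming | pop | tacos | blue
  3   | golf | rock | pizza | red
  4   | tennis | classical | sushi | green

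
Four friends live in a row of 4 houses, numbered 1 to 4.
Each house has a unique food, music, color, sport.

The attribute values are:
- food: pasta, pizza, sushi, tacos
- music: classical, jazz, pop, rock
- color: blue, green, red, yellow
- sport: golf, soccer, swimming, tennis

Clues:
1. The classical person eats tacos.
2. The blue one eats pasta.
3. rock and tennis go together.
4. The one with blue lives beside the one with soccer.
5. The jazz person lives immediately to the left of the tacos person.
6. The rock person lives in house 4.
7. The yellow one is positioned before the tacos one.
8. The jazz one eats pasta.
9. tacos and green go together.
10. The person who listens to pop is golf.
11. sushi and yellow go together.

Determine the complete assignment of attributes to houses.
Solution:

House | Food | Music | Color | Sport
------------------------------------
  1   | sushi | pop | yellow | golf
  2   | pasta | jazz | blue | swimming
  3   | tacos | classical | green | soccer
  4   | pizza | rock | red | tennis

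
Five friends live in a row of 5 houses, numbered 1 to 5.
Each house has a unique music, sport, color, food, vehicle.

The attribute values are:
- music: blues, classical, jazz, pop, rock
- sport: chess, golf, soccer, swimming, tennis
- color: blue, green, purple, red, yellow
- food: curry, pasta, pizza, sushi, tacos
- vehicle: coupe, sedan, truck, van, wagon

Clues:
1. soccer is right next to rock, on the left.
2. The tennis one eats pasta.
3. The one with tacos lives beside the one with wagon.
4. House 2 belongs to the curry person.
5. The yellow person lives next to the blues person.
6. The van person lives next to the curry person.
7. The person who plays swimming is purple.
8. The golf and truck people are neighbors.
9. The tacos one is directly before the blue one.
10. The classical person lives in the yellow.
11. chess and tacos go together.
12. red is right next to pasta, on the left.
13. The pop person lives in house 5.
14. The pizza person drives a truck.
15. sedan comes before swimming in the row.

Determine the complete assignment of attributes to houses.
Solution:

House | Music | Sport | Color | Food | Vehicle
----------------------------------------------
  1   | classical | chess | yellow | tacos | van
  2   | blues | golf | blue | curry | wagon
  3   | jazz | soccer | red | pizza | truck
  4   | rock | tennis | green | pasta | sedan
  5   | pop | swimming | purple | sushi | coupe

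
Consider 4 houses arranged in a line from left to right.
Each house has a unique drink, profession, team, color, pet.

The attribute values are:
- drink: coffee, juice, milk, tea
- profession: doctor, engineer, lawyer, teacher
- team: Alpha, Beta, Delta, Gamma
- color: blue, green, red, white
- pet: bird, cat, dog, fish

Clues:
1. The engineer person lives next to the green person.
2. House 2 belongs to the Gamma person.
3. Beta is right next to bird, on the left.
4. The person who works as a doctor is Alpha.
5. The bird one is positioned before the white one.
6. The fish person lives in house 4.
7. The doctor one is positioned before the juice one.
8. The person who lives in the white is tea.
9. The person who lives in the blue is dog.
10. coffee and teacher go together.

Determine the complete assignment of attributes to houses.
Solution:

House | Drink | Profession | Team | Color | Pet
-----------------------------------------------
  1   | milk | engineer | Beta | blue | dog
  2   | coffee | teacher | Gamma | green | bird
  3   | tea | doctor | Alpha | white | cat
  4   | juice | lawyer | Delta | red | fish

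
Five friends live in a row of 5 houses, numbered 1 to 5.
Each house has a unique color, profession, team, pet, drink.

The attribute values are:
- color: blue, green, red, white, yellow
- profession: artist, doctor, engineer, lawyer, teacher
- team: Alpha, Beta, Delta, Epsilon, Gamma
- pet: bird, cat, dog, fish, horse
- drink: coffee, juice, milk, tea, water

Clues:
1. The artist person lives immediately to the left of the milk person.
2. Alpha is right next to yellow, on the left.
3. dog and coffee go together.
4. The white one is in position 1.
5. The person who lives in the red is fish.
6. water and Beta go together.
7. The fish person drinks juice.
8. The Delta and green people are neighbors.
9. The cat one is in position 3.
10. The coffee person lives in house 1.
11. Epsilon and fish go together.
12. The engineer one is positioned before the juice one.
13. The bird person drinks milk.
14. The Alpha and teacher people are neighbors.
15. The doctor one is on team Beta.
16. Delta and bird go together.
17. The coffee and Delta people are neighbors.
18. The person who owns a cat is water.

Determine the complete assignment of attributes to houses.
Solution:

House | Color | Profession | Team | Pet | Drink
-----------------------------------------------
  1   | white | artist | Alpha | dog | coffee
  2   | yellow | teacher | Delta | bird | milk
  3   | green | doctor | Beta | cat | water
  4   | blue | engineer | Gamma | horse | tea
  5   | red | lawyer | Epsilon | fish | juice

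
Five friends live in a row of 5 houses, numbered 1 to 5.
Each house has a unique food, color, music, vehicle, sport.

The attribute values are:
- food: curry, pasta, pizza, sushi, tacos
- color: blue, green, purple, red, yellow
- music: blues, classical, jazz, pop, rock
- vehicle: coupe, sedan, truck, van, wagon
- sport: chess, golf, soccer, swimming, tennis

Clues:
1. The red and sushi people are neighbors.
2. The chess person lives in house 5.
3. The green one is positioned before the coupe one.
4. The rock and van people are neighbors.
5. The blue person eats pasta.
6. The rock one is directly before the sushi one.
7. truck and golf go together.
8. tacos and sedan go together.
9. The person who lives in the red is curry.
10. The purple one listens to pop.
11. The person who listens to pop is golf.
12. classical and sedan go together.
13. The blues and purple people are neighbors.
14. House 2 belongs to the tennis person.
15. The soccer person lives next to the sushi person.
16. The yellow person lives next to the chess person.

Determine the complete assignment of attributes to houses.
Solution:

House | Food | Color | Music | Vehicle | Sport
----------------------------------------------
  1   | curry | red | rock | wagon | soccer
  2   | sushi | green | blues | van | tennis
  3   | pizza | purple | pop | truck | golf
  4   | tacos | yellow | classical | sedan | swimming
  5   | pasta | blue | jazz | coupe | chess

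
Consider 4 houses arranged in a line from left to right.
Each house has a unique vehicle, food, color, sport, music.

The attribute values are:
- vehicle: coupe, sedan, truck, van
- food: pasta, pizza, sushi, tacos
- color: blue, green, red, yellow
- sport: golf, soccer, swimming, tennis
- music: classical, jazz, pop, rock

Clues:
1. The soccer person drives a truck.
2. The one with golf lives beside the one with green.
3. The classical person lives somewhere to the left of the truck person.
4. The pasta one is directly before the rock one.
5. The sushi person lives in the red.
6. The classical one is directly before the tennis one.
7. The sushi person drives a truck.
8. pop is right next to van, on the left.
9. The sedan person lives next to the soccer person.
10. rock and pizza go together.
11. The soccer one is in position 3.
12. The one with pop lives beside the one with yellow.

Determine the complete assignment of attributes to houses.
Solution:

House | Vehicle | Food | Color | Sport | Music
----------------------------------------------
  1   | coupe | pasta | blue | golf | classical
  2   | sedan | pizza | green | tennis | rock
  3   | truck | sushi | red | soccer | pop
  4   | van | tacos | yellow | swimming | jazz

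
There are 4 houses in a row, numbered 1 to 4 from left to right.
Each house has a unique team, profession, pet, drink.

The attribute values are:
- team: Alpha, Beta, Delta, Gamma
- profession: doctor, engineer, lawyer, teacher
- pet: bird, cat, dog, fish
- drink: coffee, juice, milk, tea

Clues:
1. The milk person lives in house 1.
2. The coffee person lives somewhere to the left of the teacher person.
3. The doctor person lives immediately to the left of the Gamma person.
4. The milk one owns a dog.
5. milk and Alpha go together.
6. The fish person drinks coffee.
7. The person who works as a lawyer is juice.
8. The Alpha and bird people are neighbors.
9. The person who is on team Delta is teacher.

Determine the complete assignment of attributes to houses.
Solution:

House | Team | Profession | Pet | Drink
---------------------------------------
  1   | Alpha | doctor | dog | milk
  2   | Gamma | lawyer | bird | juice
  3   | Beta | engineer | fish | coffee
  4   | Delta | teacher | cat | tea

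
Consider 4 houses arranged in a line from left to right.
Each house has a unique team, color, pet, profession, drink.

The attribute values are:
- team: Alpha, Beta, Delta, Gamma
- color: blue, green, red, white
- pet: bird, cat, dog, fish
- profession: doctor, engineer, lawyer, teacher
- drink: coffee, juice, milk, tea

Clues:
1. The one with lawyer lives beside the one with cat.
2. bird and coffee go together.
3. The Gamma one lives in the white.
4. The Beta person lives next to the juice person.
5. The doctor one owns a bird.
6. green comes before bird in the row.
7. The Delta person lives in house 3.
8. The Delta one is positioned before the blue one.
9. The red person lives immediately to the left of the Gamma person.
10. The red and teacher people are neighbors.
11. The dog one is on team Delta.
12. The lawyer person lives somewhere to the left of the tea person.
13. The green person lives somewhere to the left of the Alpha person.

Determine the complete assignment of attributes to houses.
Solution:

House | Team | Color | Pet | Profession | Drink
-----------------------------------------------
  1   | Beta | red | fish | lawyer | milk
  2   | Gamma | white | cat | teacher | juice
  3   | Delta | green | dog | engineer | tea
  4   | Alpha | blue | bird | doctor | coffee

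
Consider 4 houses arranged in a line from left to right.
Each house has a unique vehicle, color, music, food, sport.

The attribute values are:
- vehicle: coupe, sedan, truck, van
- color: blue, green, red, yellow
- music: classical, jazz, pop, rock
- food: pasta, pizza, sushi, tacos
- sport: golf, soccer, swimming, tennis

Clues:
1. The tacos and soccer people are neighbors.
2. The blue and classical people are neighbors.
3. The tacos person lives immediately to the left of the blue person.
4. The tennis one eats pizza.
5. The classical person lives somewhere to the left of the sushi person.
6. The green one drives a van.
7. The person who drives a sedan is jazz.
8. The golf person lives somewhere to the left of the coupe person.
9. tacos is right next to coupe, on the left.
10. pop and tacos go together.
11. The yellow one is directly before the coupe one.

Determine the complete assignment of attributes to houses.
Solution:

House | Vehicle | Color | Music | Food | Sport
----------------------------------------------
  1   | truck | yellow | pop | tacos | golf
  2   | coupe | blue | rock | pasta | soccer
  3   | van | green | classical | pizza | tennis
  4   | sedan | red | jazz | sushi | swimming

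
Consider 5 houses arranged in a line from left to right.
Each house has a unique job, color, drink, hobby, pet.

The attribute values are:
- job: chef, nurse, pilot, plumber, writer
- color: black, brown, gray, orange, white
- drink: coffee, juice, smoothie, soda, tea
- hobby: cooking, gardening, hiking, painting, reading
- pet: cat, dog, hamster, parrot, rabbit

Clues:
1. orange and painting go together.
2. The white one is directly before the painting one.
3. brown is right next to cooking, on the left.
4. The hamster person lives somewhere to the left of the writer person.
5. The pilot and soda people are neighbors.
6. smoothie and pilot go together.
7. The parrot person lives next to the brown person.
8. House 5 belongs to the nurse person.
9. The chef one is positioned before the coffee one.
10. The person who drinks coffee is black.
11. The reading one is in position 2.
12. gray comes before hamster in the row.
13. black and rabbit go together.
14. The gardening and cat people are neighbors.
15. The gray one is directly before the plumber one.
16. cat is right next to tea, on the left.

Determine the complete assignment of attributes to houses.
Solution:

House | Job | Color | Drink | Hobby | Pet
-----------------------------------------
  1   | pilot | gray | smoothie | gardening | parrot
  2   | plumber | brown | soda | reading | cat
  3   | chef | white | tea | cooking | hamster
  4   | writer | orange | juice | painting | dog
  5   | nurse | black | coffee | hiking | rabbit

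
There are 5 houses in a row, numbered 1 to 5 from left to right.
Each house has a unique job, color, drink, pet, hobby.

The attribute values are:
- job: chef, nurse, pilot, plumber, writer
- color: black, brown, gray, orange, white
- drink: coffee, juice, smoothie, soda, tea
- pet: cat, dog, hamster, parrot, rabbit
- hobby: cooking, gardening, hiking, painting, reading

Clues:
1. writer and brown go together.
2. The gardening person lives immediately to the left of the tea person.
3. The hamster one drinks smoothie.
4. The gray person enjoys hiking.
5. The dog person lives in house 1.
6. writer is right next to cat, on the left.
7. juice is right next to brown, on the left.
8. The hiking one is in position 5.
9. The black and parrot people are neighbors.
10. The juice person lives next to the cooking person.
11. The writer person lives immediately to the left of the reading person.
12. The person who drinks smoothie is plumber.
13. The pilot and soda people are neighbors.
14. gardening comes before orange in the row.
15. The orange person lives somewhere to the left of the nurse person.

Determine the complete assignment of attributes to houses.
Solution:

House | Job | Color | Drink | Pet | Hobby
-----------------------------------------
  1   | chef | black | juice | dog | gardening
  2   | writer | brown | tea | parrot | cooking
  3   | pilot | orange | coffee | cat | reading
  4   | nurse | white | soda | rabbit | painting
  5   | plumber | gray | smoothie | hamster | hiking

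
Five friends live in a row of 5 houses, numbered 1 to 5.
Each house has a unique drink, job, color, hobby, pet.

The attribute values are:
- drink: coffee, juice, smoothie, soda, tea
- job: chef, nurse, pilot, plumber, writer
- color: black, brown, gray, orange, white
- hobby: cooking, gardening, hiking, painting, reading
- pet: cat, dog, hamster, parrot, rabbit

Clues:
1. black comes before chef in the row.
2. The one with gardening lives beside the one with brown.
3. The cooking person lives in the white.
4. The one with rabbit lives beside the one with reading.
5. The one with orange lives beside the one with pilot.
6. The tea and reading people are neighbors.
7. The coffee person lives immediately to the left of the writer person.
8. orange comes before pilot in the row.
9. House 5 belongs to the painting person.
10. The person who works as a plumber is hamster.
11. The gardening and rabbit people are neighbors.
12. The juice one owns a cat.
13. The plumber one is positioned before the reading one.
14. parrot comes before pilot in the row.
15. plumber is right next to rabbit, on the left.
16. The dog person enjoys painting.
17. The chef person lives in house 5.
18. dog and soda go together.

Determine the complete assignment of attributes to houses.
Solution:

House | Drink | Job | Color | Hobby | Pet
-----------------------------------------
  1   | coffee | plumber | black | gardening | hamster
  2   | tea | writer | brown | hiking | rabbit
  3   | smoothie | nurse | orange | reading | parrot
  4   | juice | pilot | white | cooking | cat
  5   | soda | chef | gray | painting | dog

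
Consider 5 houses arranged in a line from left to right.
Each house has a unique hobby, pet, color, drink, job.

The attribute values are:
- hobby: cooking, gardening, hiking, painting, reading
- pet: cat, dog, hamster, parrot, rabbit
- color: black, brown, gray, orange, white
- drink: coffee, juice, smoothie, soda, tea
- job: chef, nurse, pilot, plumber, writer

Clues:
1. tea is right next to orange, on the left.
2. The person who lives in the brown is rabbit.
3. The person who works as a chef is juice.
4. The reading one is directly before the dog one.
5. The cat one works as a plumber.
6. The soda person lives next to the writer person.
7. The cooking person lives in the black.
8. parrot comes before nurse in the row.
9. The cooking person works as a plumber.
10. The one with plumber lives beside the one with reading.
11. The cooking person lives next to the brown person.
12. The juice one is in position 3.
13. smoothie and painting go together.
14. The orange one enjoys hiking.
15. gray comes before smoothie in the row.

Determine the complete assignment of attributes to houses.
Solution:

House | Hobby | Pet | Color | Drink | Job
-----------------------------------------
  1   | cooking | cat | black | soda | plumber
  2   | reading | rabbit | brown | tea | writer
  3   | hiking | dog | orange | juice | chef
  4   | gardening | parrot | gray | coffee | pilot
  5   | painting | hamster | white | smoothie | nurse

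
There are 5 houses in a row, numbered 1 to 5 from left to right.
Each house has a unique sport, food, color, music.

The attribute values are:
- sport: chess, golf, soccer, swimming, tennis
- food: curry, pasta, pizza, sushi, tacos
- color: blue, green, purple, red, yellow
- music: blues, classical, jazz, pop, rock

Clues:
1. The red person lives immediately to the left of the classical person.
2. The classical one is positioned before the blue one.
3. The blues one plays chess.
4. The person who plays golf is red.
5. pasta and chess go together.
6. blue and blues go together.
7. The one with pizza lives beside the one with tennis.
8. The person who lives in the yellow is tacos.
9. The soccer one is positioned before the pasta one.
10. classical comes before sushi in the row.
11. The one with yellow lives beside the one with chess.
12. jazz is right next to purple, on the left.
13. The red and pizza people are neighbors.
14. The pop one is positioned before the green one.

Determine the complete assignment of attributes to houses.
Solution:

House | Sport | Food | Color | Music
------------------------------------
  1   | golf | curry | red | jazz
  2   | soccer | pizza | purple | classical
  3   | tennis | tacos | yellow | pop
  4   | chess | pasta | blue | blues
  5   | swimming | sushi | green | rock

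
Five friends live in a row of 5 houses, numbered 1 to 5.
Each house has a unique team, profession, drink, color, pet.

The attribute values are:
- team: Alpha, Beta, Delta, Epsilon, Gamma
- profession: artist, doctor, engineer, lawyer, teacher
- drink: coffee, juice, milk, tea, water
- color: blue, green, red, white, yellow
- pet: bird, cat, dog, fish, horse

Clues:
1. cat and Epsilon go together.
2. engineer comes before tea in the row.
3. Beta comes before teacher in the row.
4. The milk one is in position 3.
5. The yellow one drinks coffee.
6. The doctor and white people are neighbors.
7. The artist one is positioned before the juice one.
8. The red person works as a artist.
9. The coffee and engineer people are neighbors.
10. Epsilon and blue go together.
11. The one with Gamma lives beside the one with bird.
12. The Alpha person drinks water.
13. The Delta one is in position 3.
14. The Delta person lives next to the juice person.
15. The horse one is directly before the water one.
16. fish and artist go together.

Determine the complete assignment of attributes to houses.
Solution:

House | Team | Profession | Drink | Color | Pet
-----------------------------------------------
  1   | Gamma | doctor | coffee | yellow | horse
  2   | Alpha | engineer | water | white | bird
  3   | Delta | artist | milk | red | fish
  4   | Beta | lawyer | juice | green | dog
  5   | Epsilon | teacher | tea | blue | cat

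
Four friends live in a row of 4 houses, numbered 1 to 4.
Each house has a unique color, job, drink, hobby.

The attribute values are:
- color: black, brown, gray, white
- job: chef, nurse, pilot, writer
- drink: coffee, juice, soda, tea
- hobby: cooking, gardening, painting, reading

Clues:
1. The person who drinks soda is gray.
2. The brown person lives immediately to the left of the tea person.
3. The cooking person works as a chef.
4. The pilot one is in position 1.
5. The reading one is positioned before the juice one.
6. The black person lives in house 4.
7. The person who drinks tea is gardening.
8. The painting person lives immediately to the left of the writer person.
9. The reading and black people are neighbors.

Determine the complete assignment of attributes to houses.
Solution:

House | Color | Job | Drink | Hobby
-----------------------------------
  1   | brown | pilot | coffee | painting
  2   | white | writer | tea | gardening
  3   | gray | nurse | soda | reading
  4   | black | chef | juice | cooking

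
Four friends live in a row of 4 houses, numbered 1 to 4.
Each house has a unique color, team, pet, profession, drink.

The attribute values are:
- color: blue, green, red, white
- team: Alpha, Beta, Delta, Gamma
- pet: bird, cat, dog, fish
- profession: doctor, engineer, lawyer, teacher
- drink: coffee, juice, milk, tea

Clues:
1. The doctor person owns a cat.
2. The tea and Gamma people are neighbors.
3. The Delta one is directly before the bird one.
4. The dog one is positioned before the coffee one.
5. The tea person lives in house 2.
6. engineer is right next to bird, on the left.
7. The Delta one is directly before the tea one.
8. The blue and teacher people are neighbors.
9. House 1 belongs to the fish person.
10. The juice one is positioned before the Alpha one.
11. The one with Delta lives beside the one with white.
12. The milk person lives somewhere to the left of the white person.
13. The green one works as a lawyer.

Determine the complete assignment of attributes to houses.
Solution:

House | Color | Team | Pet | Profession | Drink
-----------------------------------------------
  1   | blue | Delta | fish | engineer | milk
  2   | white | Beta | bird | teacher | tea
  3   | green | Gamma | dog | lawyer | juice
  4   | red | Alpha | cat | doctor | coffee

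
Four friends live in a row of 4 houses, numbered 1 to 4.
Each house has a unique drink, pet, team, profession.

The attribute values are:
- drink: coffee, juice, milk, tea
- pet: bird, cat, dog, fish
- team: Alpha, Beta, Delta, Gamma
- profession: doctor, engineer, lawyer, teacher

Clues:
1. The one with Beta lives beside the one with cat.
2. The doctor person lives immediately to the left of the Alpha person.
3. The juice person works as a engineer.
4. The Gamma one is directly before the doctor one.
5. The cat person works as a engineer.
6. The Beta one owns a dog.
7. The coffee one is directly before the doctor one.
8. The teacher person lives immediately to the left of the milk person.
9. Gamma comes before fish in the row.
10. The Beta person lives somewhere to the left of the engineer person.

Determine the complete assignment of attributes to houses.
Solution:

House | Drink | Pet | Team | Profession
---------------------------------------
  1   | coffee | bird | Gamma | teacher
  2   | milk | dog | Beta | doctor
  3   | juice | cat | Alpha | engineer
  4   | tea | fish | Delta | lawyer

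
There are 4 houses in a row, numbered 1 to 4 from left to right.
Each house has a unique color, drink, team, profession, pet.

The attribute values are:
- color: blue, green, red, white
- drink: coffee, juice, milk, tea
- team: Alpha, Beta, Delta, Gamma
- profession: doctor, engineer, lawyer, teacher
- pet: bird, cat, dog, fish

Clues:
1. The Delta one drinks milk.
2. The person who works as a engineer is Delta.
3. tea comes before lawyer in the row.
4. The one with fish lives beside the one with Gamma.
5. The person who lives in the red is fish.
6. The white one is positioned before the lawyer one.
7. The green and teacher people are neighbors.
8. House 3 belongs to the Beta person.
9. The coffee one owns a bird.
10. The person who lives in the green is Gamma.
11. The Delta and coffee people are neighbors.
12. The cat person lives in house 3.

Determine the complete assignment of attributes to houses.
Solution:

House | Color | Drink | Team | Profession | Pet
-----------------------------------------------
  1   | red | milk | Delta | engineer | fish
  2   | green | coffee | Gamma | doctor | bird
  3   | white | tea | Beta | teacher | cat
  4   | blue | juice | Alpha | lawyer | dog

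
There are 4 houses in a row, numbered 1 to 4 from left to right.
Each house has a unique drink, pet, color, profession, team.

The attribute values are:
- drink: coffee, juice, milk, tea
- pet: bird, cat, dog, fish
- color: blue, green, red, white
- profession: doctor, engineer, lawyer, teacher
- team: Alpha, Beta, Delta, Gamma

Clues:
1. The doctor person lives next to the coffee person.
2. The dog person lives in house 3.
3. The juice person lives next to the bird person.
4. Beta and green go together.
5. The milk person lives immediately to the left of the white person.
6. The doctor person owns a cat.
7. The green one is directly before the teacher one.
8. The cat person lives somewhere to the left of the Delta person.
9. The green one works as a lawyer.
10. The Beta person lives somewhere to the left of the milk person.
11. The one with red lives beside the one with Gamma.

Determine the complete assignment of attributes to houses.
Solution:

House | Drink | Pet | Color | Profession | Team
-----------------------------------------------
  1   | juice | cat | blue | doctor | Alpha
  2   | coffee | bird | green | lawyer | Beta
  3   | milk | dog | red | teacher | Delta
  4   | tea | fish | white | engineer | Gamma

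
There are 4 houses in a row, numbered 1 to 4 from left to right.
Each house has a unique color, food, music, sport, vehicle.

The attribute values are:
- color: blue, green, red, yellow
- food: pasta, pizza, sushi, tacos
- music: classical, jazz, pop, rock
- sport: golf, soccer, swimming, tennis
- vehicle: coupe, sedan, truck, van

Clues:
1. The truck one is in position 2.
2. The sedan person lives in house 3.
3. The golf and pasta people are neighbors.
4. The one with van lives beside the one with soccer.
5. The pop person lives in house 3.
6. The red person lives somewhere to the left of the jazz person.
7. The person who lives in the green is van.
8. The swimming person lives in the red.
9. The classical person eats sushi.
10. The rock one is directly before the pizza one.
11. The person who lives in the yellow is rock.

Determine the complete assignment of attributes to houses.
Solution:

House | Color | Food | Music | Sport | Vehicle
----------------------------------------------
  1   | green | sushi | classical | golf | van
  2   | yellow | pasta | rock | soccer | truck
  3   | red | pizza | pop | swimming | sedan
  4   | blue | tacos | jazz | tennis | coupe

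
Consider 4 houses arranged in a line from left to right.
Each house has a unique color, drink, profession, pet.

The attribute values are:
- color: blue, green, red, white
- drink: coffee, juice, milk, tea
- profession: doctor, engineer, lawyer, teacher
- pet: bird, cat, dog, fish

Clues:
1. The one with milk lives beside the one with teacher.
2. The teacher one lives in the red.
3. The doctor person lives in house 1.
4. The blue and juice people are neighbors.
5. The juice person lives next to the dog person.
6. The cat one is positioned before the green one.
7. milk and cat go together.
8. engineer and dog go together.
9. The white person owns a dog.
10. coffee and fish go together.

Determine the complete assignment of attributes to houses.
Solution:

House | Color | Drink | Profession | Pet
----------------------------------------
  1   | blue | milk | doctor | cat
  2   | red | juice | teacher | bird
  3   | white | tea | engineer | dog
  4   | green | coffee | lawyer | fish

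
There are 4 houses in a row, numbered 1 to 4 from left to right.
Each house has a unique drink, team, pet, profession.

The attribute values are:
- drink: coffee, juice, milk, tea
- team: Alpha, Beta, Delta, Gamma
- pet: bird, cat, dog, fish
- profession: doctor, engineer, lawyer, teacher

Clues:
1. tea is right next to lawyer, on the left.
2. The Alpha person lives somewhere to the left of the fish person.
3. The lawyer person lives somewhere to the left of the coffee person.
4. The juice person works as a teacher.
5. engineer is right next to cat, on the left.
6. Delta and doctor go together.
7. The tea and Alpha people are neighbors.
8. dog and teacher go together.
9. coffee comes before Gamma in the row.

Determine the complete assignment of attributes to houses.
Solution:

House | Drink | Team | Pet | Profession
---------------------------------------
  1   | tea | Beta | bird | engineer
  2   | milk | Alpha | cat | lawyer
  3   | coffee | Delta | fish | doctor
  4   | juice | Gamma | dog | teacher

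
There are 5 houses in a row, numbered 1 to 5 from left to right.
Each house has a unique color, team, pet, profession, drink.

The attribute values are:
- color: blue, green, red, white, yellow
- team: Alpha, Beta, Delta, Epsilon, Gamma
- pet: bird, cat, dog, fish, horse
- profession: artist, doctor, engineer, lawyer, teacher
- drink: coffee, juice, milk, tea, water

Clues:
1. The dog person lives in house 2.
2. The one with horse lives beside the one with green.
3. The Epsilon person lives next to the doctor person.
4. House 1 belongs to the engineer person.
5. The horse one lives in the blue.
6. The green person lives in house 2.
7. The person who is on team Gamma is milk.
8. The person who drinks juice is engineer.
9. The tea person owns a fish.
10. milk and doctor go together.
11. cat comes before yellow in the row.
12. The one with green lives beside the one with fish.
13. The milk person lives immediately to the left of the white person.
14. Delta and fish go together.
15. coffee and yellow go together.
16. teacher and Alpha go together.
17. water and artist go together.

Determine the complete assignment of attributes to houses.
Solution:

House | Color | Team | Pet | Profession | Drink
-----------------------------------------------
  1   | blue | Epsilon | horse | engineer | juice
  2   | green | Gamma | dog | doctor | milk
  3   | white | Delta | fish | lawyer | tea
  4   | red | Beta | cat | artist | water
  5   | yellow | Alpha | bird | teacher | coffee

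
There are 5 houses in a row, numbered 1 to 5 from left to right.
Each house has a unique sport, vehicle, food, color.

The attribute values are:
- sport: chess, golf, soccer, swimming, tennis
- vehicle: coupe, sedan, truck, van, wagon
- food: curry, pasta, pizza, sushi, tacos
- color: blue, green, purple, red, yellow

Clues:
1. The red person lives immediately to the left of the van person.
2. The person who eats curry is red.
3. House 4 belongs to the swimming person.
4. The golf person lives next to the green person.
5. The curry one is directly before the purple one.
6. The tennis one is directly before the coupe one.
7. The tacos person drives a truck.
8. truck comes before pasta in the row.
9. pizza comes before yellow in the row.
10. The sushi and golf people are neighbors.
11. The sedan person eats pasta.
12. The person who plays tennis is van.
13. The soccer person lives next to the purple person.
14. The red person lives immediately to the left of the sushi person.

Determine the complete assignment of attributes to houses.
Solution:

House | Sport | Vehicle | Food | Color
--------------------------------------
  1   | soccer | wagon | curry | red
  2   | tennis | van | sushi | purple
  3   | golf | coupe | pizza | blue
  4   | swimming | truck | tacos | green
  5   | chess | sedan | pasta | yellow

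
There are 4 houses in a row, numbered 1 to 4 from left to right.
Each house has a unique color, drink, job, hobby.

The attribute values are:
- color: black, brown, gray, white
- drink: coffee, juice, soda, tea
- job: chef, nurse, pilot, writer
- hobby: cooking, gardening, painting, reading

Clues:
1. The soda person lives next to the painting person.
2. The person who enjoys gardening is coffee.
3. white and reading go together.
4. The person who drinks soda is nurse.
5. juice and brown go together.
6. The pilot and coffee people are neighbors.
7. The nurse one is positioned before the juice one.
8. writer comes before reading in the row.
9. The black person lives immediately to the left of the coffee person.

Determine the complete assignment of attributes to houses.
Solution:

House | Color | Drink | Job | Hobby
-----------------------------------
  1   | black | tea | pilot | cooking
  2   | gray | coffee | writer | gardening
  3   | white | soda | nurse | reading
  4   | brown | juice | chef | painting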